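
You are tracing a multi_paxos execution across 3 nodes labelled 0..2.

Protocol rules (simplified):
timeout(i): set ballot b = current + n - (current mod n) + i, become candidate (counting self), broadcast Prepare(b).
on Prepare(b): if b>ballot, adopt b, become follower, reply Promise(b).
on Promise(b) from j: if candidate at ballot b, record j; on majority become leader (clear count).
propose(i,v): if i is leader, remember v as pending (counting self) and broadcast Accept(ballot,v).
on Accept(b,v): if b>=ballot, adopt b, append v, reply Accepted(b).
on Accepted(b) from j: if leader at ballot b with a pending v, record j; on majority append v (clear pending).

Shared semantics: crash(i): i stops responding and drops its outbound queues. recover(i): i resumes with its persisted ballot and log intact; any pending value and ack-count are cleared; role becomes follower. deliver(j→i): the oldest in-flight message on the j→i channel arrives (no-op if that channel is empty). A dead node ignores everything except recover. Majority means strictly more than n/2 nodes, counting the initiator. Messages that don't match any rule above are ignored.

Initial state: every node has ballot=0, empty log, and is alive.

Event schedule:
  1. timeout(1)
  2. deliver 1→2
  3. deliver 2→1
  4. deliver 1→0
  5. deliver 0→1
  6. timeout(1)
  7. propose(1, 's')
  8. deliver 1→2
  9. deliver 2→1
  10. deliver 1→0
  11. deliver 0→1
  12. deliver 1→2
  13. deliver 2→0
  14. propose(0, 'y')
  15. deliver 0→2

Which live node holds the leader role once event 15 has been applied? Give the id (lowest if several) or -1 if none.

1

after 1 — timeout(1): n1:cand/b4/[-]
after 2 — deliver 1→2: n2:foll/b4/[-]
after 3 — deliver 2→1: n1:lead/b4/[-]
after 4 — deliver 1→0: n0:foll/b4/[-]
after 5 — deliver 0→1: ·
after 6 — timeout(1): n1:cand/b7/[-]
after 7 — propose(1,'s'): ·
after 8 — deliver 1→2: n2:foll/b7/[-]
after 9 — deliver 2→1: n1:lead/b7/[-]
after 10 — deliver 1→0: n0:foll/b7/[-]
after 11 — deliver 0→1: ·
after 12 — deliver 1→2: ·
after 13 — deliver 2→0: ·
after 14 — propose(0,'y'): ·
after 15 — deliver 0→2: ·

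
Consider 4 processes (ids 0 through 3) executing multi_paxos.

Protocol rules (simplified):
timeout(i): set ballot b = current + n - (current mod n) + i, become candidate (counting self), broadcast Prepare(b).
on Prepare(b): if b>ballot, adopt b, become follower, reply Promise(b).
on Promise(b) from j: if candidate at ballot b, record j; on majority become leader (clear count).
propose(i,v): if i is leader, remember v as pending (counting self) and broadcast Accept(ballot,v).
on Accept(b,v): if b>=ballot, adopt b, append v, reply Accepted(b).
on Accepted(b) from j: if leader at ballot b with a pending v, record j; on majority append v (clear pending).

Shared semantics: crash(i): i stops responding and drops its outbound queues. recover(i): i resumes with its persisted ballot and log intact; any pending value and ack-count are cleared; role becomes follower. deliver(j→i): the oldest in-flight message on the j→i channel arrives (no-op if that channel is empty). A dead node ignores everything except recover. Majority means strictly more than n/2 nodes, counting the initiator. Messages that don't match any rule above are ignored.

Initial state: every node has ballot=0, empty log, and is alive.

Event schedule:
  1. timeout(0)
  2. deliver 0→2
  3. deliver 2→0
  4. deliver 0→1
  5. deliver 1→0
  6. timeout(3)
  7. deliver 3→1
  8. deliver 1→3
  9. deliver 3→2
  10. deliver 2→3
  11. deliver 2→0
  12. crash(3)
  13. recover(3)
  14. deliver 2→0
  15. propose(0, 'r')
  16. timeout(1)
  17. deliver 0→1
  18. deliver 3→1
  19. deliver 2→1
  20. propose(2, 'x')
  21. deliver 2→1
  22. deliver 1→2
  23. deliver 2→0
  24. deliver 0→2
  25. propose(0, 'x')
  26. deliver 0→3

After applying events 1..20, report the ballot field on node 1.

1. timeout(0):  <0:cand b4 ->
2. deliver 0→2:  <2:foll b4 ->
3. deliver 2→0:  nop
4. deliver 0→1:  <1:foll b4 ->
5. deliver 1→0:  <0:lead b4 ->
6. timeout(3):  <3:cand b7 ->
7. deliver 3→1:  <1:foll b7 ->
8. deliver 1→3:  nop
9. deliver 3→2:  <2:foll b7 ->
10. deliver 2→3:  <3:lead b7 ->
11. deliver 2→0:  nop
12. crash(3):  <3:✗lead b7 ->
13. recover(3):  <3:foll b7 ->
14. deliver 2→0:  nop
15. propose(0,'r'):  nop
16. timeout(1):  <1:cand b9 ->
17. deliver 0→1:  nop
18. deliver 3→1:  nop
19. deliver 2→1:  nop
20. propose(2,'x'):  nop

9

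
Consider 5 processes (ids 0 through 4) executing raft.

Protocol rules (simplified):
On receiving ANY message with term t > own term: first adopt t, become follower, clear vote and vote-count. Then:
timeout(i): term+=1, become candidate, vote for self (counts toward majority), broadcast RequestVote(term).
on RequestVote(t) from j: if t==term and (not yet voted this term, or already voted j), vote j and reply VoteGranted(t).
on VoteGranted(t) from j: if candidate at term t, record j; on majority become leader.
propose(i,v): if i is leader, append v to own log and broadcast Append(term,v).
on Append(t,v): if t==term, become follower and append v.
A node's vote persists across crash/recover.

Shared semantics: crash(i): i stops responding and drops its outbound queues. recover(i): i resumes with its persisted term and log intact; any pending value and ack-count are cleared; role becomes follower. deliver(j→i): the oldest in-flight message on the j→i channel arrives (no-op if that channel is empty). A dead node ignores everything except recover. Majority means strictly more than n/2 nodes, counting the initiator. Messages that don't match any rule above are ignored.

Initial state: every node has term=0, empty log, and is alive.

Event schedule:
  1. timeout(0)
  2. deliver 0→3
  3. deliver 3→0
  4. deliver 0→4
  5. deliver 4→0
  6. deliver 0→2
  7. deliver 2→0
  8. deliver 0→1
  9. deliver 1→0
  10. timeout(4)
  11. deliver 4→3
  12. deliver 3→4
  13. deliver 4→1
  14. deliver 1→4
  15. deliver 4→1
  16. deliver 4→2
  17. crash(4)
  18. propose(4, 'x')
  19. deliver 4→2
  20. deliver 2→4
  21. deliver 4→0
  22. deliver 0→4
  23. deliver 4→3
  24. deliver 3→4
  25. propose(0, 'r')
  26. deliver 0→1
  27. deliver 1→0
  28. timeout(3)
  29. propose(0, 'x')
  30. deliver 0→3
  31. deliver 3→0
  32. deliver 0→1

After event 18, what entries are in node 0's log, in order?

empty

e1 timeout(0): 0[cand,t=1,-]
e2 deliver 0→3: 3[foll,t=1,-]
e3 deliver 3→0: ·
e4 deliver 0→4: 4[foll,t=1,-]
e5 deliver 4→0: 0[lead,t=1,-]
e6 deliver 0→2: 2[foll,t=1,-]
e7 deliver 2→0: ·
e8 deliver 0→1: 1[foll,t=1,-]
e9 deliver 1→0: ·
e10 timeout(4): 4[cand,t=2,-]
e11 deliver 4→3: 3[foll,t=2,-]
e12 deliver 3→4: ·
e13 deliver 4→1: 1[foll,t=2,-]
e14 deliver 1→4: 4[lead,t=2,-]
e15 deliver 4→1: ·
e16 deliver 4→2: 2[foll,t=2,-]
e17 crash(4): 4[✗lead,t=2,-]
e18 propose(4,'x'): ·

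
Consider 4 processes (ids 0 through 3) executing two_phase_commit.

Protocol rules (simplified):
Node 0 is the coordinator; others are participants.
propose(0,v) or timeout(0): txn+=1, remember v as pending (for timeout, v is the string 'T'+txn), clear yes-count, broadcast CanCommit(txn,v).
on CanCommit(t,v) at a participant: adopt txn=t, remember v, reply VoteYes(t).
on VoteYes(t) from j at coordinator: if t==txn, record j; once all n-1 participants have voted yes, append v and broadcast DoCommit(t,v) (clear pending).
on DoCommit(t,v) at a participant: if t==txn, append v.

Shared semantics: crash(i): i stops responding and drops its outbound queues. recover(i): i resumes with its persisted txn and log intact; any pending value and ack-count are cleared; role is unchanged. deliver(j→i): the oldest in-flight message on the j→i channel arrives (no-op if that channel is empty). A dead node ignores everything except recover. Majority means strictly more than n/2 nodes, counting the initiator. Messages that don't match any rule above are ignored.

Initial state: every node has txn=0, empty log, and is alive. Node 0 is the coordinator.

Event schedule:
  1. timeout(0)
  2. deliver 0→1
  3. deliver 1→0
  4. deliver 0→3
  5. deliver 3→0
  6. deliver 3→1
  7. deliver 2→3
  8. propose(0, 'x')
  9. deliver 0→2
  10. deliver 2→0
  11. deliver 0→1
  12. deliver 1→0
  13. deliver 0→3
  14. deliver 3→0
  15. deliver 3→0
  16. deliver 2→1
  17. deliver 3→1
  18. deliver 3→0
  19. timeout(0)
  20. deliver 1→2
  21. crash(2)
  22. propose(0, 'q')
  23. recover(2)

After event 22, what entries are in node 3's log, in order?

e1 timeout(0): 0[coor,t=1,-]
e2 deliver 0→1: 1[part,t=1,-]
e3 deliver 1→0: ·
e4 deliver 0→3: 3[part,t=1,-]
e5 deliver 3→0: ·
e6 deliver 3→1: ·
e7 deliver 2→3: ·
e8 propose(0,'x'): 0[coor,t=2,-]
e9 deliver 0→2: 2[part,t=1,-]
e10 deliver 2→0: ·
e11 deliver 0→1: 1[part,t=2,-]
e12 deliver 1→0: ·
e13 deliver 0→3: 3[part,t=2,-]
e14 deliver 3→0: ·
e15 deliver 3→0: ·
e16 deliver 2→1: ·
e17 deliver 3→1: ·
e18 deliver 3→0: ·
e19 timeout(0): 0[coor,t=3,-]
e20 deliver 1→2: ·
e21 crash(2): 2[✗part,t=1,-]
e22 propose(0,'q'): 0[coor,t=4,-]

empty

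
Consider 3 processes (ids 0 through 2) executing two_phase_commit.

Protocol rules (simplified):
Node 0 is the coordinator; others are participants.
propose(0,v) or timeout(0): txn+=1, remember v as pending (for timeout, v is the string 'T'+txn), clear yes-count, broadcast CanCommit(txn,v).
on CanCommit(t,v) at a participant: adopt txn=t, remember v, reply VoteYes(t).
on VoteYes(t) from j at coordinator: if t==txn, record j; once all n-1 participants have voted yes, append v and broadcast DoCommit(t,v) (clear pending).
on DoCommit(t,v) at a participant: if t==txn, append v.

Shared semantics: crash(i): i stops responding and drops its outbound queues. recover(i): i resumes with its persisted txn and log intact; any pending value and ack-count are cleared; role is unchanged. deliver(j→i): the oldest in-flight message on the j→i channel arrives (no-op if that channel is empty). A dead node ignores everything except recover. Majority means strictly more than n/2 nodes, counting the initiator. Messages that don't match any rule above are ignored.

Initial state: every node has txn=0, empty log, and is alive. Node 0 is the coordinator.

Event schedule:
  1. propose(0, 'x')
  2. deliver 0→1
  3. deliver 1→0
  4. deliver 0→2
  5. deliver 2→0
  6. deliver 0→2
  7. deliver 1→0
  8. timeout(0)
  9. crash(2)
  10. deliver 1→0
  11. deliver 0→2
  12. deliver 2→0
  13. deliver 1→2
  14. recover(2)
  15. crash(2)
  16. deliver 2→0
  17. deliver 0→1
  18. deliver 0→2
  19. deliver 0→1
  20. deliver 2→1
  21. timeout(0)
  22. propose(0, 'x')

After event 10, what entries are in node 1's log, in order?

empty

e1 propose(0,'x'): 0[coor,t=1,-]
e2 deliver 0→1: 1[part,t=1,-]
e3 deliver 1→0: ·
e4 deliver 0→2: 2[part,t=1,-]
e5 deliver 2→0: 0[coor,t=1,x]
e6 deliver 0→2: 2[part,t=1,x]
e7 deliver 1→0: ·
e8 timeout(0): 0[coor,t=2,x]
e9 crash(2): 2[✗part,t=1,x]
e10 deliver 1→0: ·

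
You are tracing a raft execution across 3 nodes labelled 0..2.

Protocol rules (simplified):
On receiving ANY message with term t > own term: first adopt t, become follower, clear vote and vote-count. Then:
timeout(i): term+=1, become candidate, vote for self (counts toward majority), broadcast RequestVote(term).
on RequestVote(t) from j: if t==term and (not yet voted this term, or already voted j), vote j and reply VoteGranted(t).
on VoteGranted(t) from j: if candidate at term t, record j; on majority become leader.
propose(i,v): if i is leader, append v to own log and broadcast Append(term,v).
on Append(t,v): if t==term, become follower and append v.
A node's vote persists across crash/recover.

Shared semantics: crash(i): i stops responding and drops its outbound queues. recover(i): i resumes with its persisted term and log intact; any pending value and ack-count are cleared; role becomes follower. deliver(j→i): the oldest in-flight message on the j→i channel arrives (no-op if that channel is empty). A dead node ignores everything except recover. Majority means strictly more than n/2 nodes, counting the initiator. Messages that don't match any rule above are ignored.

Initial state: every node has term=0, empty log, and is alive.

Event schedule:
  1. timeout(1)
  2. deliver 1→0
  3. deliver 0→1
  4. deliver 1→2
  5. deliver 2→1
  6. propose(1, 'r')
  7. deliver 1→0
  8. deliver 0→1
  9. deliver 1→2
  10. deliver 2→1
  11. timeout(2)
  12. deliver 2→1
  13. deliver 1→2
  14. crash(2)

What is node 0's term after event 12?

1

e1 timeout(1): 1[cand,t=1,-]
e2 deliver 1→0: 0[foll,t=1,-]
e3 deliver 0→1: 1[lead,t=1,-]
e4 deliver 1→2: 2[foll,t=1,-]
e5 deliver 2→1: ·
e6 propose(1,'r'): 1[lead,t=1,r]
e7 deliver 1→0: 0[foll,t=1,r]
e8 deliver 0→1: ·
e9 deliver 1→2: 2[foll,t=1,r]
e10 deliver 2→1: ·
e11 timeout(2): 2[cand,t=2,r]
e12 deliver 2→1: 1[foll,t=2,r]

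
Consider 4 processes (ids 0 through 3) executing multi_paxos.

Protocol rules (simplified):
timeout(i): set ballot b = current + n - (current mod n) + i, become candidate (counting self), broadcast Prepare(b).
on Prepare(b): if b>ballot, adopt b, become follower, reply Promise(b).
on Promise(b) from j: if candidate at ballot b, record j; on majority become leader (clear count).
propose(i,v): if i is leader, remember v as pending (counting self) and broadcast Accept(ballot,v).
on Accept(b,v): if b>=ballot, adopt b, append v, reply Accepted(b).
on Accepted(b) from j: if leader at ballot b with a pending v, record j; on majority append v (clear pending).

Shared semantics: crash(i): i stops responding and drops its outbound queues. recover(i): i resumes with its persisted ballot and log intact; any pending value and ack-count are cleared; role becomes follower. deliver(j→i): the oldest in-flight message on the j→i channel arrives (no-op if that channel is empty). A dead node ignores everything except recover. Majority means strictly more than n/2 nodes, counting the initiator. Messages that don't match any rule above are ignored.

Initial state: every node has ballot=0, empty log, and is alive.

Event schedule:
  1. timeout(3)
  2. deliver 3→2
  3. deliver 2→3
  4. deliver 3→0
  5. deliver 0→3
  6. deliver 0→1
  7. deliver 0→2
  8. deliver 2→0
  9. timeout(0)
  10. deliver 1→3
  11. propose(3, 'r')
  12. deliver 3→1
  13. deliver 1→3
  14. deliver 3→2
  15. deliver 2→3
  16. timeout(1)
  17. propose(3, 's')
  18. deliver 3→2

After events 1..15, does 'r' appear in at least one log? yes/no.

[1] timeout(3) → N3(cand b7 [-])
[2] deliver 3→2 → N2(foll b7 [-])
[3] deliver 2→3 → ∅
[4] deliver 3→0 → N0(foll b7 [-])
[5] deliver 0→3 → N3(lead b7 [-])
[6] deliver 0→1 → ∅
[7] deliver 0→2 → ∅
[8] deliver 2→0 → ∅
[9] timeout(0) → N0(cand b8 [-])
[10] deliver 1→3 → ∅
[11] propose(3,'r') → ∅
[12] deliver 3→1 → N1(foll b7 [-])
[13] deliver 1→3 → ∅
[14] deliver 3→2 → N2(foll b7 [r])
[15] deliver 2→3 → ∅

yes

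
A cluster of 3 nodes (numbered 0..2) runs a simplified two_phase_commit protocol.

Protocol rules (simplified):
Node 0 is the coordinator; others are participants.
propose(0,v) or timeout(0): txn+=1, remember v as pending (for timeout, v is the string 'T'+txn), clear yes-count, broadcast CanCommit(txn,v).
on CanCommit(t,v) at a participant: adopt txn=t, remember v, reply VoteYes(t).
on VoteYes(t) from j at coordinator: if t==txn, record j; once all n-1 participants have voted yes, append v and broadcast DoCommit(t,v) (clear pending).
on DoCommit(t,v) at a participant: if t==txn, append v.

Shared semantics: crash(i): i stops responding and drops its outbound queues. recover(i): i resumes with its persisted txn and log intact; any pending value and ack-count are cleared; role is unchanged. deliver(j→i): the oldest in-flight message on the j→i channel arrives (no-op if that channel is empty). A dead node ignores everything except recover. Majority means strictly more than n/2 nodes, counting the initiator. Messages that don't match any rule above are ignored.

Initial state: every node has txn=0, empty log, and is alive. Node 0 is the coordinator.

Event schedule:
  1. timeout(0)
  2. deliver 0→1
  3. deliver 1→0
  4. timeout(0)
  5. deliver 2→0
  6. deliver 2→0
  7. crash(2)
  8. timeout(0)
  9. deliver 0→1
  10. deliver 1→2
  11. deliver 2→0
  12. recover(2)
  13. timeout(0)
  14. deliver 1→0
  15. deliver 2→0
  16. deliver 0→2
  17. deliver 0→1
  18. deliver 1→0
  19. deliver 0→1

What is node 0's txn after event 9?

after 1 — timeout(0): n0:coor/t1/[-]
after 2 — deliver 0→1: n1:part/t1/[-]
after 3 — deliver 1→0: ·
after 4 — timeout(0): n0:coor/t2/[-]
after 5 — deliver 2→0: ·
after 6 — deliver 2→0: ·
after 7 — crash(2): n2:✗part/t0/[-]
after 8 — timeout(0): n0:coor/t3/[-]
after 9 — deliver 0→1: n1:part/t2/[-]

3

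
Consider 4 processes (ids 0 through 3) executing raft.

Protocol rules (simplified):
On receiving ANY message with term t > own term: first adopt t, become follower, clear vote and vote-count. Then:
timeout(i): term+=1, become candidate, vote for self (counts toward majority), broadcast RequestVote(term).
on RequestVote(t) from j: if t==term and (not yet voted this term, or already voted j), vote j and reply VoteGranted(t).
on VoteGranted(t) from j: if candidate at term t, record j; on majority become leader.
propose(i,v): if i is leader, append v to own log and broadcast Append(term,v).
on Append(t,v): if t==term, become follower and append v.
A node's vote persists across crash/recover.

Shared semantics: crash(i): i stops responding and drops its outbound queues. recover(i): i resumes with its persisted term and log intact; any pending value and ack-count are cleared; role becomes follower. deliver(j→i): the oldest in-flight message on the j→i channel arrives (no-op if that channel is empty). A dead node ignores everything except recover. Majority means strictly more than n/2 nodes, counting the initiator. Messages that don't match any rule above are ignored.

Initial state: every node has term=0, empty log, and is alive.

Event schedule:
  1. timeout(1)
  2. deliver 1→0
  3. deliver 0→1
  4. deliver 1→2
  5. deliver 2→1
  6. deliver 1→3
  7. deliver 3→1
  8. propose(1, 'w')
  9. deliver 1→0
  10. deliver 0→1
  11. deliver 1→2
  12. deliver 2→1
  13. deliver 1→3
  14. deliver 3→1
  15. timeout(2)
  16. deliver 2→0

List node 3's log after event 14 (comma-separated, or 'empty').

[1] timeout(1) → N1(cand t1 [-])
[2] deliver 1→0 → N0(foll t1 [-])
[3] deliver 0→1 → ∅
[4] deliver 1→2 → N2(foll t1 [-])
[5] deliver 2→1 → N1(lead t1 [-])
[6] deliver 1→3 → N3(foll t1 [-])
[7] deliver 3→1 → ∅
[8] propose(1,'w') → N1(lead t1 [w])
[9] deliver 1→0 → N0(foll t1 [w])
[10] deliver 0→1 → ∅
[11] deliver 1→2 → N2(foll t1 [w])
[12] deliver 2→1 → ∅
[13] deliver 1→3 → N3(foll t1 [w])
[14] deliver 3→1 → ∅

w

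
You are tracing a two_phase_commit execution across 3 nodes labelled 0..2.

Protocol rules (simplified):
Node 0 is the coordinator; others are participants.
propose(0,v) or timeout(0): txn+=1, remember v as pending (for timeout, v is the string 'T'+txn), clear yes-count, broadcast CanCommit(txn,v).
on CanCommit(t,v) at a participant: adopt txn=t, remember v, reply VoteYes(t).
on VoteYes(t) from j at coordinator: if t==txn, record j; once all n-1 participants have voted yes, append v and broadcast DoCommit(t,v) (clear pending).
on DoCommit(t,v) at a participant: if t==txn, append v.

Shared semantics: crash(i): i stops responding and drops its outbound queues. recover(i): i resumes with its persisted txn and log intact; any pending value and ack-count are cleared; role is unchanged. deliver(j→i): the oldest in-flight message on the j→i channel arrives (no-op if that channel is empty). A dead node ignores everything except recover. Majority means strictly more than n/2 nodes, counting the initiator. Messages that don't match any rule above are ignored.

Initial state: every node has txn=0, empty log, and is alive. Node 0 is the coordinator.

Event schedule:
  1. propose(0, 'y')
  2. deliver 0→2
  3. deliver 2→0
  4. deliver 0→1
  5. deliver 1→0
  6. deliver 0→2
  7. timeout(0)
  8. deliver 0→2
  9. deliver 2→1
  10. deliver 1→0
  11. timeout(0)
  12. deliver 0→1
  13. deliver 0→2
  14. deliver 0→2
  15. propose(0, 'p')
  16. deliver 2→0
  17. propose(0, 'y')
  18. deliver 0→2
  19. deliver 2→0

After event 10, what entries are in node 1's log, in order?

empty

[1] propose(0,'y') → N0(coor t1 [-])
[2] deliver 0→2 → N2(part t1 [-])
[3] deliver 2→0 → ∅
[4] deliver 0→1 → N1(part t1 [-])
[5] deliver 1→0 → N0(coor t1 [y])
[6] deliver 0→2 → N2(part t1 [y])
[7] timeout(0) → N0(coor t2 [y])
[8] deliver 0→2 → N2(part t2 [y])
[9] deliver 2→1 → ∅
[10] deliver 1→0 → ∅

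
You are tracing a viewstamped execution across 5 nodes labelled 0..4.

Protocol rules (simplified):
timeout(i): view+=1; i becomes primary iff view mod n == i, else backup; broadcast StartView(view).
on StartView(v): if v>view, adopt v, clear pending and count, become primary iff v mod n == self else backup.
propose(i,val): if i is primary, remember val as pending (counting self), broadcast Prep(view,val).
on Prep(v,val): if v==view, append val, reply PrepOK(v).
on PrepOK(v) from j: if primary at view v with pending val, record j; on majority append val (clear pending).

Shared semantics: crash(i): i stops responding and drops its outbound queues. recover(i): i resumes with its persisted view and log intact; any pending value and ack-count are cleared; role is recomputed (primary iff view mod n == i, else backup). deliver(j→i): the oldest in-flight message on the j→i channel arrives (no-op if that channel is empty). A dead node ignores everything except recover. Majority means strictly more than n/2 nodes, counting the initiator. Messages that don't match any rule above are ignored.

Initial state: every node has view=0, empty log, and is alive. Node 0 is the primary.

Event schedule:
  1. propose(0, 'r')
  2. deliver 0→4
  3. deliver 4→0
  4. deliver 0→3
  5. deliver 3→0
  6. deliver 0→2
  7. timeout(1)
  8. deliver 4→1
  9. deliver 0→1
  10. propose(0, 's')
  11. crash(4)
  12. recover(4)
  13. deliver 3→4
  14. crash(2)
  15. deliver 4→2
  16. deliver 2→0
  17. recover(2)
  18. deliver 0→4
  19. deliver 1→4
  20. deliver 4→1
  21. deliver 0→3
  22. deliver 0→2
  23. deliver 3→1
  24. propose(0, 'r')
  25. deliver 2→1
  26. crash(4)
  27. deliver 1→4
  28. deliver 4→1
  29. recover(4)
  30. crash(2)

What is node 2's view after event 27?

after 1 — propose(0,'r'): ·
after 2 — deliver 0→4: n4:back/v0/[r]
after 3 — deliver 4→0: ·
after 4 — deliver 0→3: n3:back/v0/[r]
after 5 — deliver 3→0: n0:prim/v0/[r]
after 6 — deliver 0→2: n2:back/v0/[r]
after 7 — timeout(1): n1:prim/v1/[-]
after 8 — deliver 4→1: ·
after 9 — deliver 0→1: ·
after 10 — propose(0,'s'): ·
after 11 — crash(4): n4:✗back/v0/[r]
after 12 — recover(4): n4:back/v0/[r]
after 13 — deliver 3→4: ·
after 14 — crash(2): n2:✗back/v0/[r]
after 15 — deliver 4→2: ·
after 16 — deliver 2→0: ·
after 17 — recover(2): n2:back/v0/[r]
after 18 — deliver 0→4: n4:back/v0/[r,s]
after 19 — deliver 1→4: n4:back/v1/[r,s]
after 20 — deliver 4→1: ·
after 21 — deliver 0→3: n3:back/v0/[r,s]
after 22 — deliver 0→2: n2:back/v0/[r,s]
after 23 — deliver 3→1: ·
after 24 — propose(0,'r'): ·
after 25 — deliver 2→1: ·
after 26 — crash(4): n4:✗back/v1/[r,s]
after 27 — deliver 1→4: ·

0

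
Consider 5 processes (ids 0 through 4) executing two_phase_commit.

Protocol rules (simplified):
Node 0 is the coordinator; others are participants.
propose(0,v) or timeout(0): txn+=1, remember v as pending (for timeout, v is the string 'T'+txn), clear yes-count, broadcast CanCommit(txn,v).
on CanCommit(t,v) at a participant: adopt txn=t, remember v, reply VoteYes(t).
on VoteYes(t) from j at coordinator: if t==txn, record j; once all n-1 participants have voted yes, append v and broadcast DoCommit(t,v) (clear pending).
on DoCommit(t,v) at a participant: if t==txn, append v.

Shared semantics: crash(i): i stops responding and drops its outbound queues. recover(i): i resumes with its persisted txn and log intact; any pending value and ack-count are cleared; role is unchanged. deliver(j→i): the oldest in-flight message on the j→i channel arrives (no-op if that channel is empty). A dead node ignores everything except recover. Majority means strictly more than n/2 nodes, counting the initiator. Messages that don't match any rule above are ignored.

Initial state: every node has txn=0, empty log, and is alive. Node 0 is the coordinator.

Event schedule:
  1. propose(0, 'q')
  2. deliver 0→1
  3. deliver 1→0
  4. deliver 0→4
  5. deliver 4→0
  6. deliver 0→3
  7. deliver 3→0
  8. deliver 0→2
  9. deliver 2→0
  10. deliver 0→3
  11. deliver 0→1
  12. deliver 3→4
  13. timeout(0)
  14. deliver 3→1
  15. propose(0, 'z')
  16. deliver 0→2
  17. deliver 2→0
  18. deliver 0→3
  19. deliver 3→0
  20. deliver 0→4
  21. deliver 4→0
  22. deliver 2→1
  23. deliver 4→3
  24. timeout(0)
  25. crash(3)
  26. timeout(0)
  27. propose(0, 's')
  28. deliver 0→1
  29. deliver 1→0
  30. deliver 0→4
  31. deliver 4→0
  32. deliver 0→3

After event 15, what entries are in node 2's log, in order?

empty

1. propose(0,'q'):  <0:coor t1 ->
2. deliver 0→1:  <1:part t1 ->
3. deliver 1→0:  nop
4. deliver 0→4:  <4:part t1 ->
5. deliver 4→0:  nop
6. deliver 0→3:  <3:part t1 ->
7. deliver 3→0:  nop
8. deliver 0→2:  <2:part t1 ->
9. deliver 2→0:  <0:coor t1 q>
10. deliver 0→3:  <3:part t1 q>
11. deliver 0→1:  <1:part t1 q>
12. deliver 3→4:  nop
13. timeout(0):  <0:coor t2 q>
14. deliver 3→1:  nop
15. propose(0,'z'):  <0:coor t3 q>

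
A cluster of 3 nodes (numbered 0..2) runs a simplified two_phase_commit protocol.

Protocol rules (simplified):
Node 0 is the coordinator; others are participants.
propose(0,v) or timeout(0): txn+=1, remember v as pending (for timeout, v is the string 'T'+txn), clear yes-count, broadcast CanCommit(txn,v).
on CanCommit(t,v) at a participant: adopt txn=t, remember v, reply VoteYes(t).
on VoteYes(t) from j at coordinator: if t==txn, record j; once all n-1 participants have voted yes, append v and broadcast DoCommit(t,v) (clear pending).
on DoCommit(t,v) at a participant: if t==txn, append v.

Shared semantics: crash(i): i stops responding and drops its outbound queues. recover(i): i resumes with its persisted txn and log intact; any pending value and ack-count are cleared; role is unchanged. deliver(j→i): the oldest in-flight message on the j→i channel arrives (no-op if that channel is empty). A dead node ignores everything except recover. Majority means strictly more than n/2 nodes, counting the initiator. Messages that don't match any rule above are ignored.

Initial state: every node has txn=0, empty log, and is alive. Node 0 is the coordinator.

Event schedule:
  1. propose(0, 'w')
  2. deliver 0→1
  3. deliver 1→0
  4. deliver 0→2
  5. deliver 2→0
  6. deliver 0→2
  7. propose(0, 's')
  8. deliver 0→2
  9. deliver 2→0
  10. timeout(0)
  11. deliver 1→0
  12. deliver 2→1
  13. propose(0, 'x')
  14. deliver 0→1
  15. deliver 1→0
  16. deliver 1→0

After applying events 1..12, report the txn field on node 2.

2

step 1 propose(0,'w'): 0={coor,t=1,log=-}
step 2 deliver 0→1: 1={part,t=1,log=-}
step 3 deliver 1→0: —
step 4 deliver 0→2: 2={part,t=1,log=-}
step 5 deliver 2→0: 0={coor,t=1,log=w}
step 6 deliver 0→2: 2={part,t=1,log=w}
step 7 propose(0,'s'): 0={coor,t=2,log=w}
step 8 deliver 0→2: 2={part,t=2,log=w}
step 9 deliver 2→0: —
step 10 timeout(0): 0={coor,t=3,log=w}
step 11 deliver 1→0: —
step 12 deliver 2→1: —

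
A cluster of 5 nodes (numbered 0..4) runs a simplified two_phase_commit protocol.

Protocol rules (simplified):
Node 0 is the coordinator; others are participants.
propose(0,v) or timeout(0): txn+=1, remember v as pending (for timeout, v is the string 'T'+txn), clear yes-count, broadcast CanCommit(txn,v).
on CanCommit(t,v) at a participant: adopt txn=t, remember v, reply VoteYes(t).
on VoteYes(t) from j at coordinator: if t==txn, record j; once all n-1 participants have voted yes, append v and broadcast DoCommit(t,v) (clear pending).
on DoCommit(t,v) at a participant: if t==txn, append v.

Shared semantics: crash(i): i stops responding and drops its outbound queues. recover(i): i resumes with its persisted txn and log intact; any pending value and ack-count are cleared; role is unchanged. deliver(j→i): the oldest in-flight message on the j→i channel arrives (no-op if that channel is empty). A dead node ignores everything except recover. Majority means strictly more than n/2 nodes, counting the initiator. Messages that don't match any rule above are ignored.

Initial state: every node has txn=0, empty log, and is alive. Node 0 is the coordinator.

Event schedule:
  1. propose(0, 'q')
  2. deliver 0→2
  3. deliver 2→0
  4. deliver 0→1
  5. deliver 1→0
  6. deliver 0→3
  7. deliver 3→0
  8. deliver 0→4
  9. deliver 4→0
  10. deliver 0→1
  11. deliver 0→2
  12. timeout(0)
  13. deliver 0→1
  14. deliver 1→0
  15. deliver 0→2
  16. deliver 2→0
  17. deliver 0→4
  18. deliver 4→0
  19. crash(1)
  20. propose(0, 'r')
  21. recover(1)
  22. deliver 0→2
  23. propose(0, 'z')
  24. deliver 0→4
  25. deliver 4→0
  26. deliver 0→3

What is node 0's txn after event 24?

e1 propose(0,'q'): 0[coor,t=1,-]
e2 deliver 0→2: 2[part,t=1,-]
e3 deliver 2→0: ·
e4 deliver 0→1: 1[part,t=1,-]
e5 deliver 1→0: ·
e6 deliver 0→3: 3[part,t=1,-]
e7 deliver 3→0: ·
e8 deliver 0→4: 4[part,t=1,-]
e9 deliver 4→0: 0[coor,t=1,q]
e10 deliver 0→1: 1[part,t=1,q]
e11 deliver 0→2: 2[part,t=1,q]
e12 timeout(0): 0[coor,t=2,q]
e13 deliver 0→1: 1[part,t=2,q]
e14 deliver 1→0: ·
e15 deliver 0→2: 2[part,t=2,q]
e16 deliver 2→0: ·
e17 deliver 0→4: 4[part,t=1,q]
e18 deliver 4→0: ·
e19 crash(1): 1[✗part,t=2,q]
e20 propose(0,'r'): 0[coor,t=3,q]
e21 recover(1): 1[part,t=2,q]
e22 deliver 0→2: 2[part,t=3,q]
e23 propose(0,'z'): 0[coor,t=4,q]
e24 deliver 0→4: 4[part,t=2,q]

4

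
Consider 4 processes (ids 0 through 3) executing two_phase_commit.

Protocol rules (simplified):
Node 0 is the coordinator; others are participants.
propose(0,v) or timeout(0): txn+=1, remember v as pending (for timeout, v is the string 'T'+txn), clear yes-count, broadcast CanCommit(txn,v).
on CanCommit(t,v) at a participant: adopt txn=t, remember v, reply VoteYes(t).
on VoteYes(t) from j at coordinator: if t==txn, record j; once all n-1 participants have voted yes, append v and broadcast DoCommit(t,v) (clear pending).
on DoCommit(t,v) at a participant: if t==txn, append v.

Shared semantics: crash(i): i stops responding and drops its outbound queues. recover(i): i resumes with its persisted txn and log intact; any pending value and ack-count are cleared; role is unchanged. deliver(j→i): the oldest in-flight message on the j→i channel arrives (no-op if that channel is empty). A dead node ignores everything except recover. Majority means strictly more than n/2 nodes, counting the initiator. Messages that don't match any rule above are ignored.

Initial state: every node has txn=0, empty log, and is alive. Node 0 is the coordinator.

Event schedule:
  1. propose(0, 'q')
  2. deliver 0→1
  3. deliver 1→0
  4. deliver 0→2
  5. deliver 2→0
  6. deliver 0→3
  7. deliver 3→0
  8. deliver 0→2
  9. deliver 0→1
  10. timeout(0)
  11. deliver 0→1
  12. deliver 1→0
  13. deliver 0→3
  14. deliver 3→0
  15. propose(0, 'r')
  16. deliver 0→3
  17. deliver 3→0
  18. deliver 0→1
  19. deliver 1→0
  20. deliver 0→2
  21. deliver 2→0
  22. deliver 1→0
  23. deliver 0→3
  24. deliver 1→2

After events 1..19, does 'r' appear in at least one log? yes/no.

no

1. propose(0,'q'):  <0:coor t1 ->
2. deliver 0→1:  <1:part t1 ->
3. deliver 1→0:  nop
4. deliver 0→2:  <2:part t1 ->
5. deliver 2→0:  nop
6. deliver 0→3:  <3:part t1 ->
7. deliver 3→0:  <0:coor t1 q>
8. deliver 0→2:  <2:part t1 q>
9. deliver 0→1:  <1:part t1 q>
10. timeout(0):  <0:coor t2 q>
11. deliver 0→1:  <1:part t2 q>
12. deliver 1→0:  nop
13. deliver 0→3:  <3:part t1 q>
14. deliver 3→0:  nop
15. propose(0,'r'):  <0:coor t3 q>
16. deliver 0→3:  <3:part t2 q>
17. deliver 3→0:  nop
18. deliver 0→1:  <1:part t3 q>
19. deliver 1→0:  nop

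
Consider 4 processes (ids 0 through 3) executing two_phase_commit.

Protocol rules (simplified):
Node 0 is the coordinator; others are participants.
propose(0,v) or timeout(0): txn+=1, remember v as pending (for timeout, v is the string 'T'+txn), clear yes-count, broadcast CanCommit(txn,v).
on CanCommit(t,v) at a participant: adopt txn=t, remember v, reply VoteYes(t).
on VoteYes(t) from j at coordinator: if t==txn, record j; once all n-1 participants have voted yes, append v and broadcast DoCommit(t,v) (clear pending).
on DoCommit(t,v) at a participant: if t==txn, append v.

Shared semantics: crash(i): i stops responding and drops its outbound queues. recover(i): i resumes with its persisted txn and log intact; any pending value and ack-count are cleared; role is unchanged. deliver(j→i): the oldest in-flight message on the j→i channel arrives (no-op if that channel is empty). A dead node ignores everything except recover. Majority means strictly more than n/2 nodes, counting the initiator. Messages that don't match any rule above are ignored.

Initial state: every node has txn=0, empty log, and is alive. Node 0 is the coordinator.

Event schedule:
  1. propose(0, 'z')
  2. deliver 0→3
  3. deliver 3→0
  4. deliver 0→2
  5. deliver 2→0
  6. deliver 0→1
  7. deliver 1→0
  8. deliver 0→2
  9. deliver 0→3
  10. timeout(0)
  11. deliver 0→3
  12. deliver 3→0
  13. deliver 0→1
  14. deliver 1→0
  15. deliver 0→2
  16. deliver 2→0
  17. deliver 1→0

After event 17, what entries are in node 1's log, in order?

step 1 propose(0,'z'): 0={coor,t=1,log=-}
step 2 deliver 0→3: 3={part,t=1,log=-}
step 3 deliver 3→0: —
step 4 deliver 0→2: 2={part,t=1,log=-}
step 5 deliver 2→0: —
step 6 deliver 0→1: 1={part,t=1,log=-}
step 7 deliver 1→0: 0={coor,t=1,log=z}
step 8 deliver 0→2: 2={part,t=1,log=z}
step 9 deliver 0→3: 3={part,t=1,log=z}
step 10 timeout(0): 0={coor,t=2,log=z}
step 11 deliver 0→3: 3={part,t=2,log=z}
step 12 deliver 3→0: —
step 13 deliver 0→1: 1={part,t=1,log=z}
step 14 deliver 1→0: —
step 15 deliver 0→2: 2={part,t=2,log=z}
step 16 deliver 2→0: —
step 17 deliver 1→0: —

z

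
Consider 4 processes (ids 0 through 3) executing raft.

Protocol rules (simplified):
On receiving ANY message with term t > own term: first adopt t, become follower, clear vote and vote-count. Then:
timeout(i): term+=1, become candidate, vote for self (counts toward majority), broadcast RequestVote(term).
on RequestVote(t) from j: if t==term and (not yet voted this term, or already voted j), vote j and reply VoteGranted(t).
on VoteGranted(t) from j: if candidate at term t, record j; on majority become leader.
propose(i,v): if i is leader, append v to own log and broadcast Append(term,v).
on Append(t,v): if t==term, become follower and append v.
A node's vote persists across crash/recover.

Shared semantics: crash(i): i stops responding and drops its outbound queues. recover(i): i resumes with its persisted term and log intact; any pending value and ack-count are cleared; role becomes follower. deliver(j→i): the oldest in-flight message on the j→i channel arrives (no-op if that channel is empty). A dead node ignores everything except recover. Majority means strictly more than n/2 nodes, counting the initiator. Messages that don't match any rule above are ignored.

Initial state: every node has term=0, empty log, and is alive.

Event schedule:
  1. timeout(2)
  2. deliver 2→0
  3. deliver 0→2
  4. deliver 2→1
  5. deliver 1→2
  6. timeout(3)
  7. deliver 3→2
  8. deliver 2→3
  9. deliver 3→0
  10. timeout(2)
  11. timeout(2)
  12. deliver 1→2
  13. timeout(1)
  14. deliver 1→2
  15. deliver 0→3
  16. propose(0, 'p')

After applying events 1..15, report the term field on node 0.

1

step 1 timeout(2): 2={cand,t=1,log=-}
step 2 deliver 2→0: 0={foll,t=1,log=-}
step 3 deliver 0→2: —
step 4 deliver 2→1: 1={foll,t=1,log=-}
step 5 deliver 1→2: 2={lead,t=1,log=-}
step 6 timeout(3): 3={cand,t=1,log=-}
step 7 deliver 3→2: —
step 8 deliver 2→3: —
step 9 deliver 3→0: —
step 10 timeout(2): 2={cand,t=2,log=-}
step 11 timeout(2): 2={cand,t=3,log=-}
step 12 deliver 1→2: —
step 13 timeout(1): 1={cand,t=2,log=-}
step 14 deliver 1→2: —
step 15 deliver 0→3: —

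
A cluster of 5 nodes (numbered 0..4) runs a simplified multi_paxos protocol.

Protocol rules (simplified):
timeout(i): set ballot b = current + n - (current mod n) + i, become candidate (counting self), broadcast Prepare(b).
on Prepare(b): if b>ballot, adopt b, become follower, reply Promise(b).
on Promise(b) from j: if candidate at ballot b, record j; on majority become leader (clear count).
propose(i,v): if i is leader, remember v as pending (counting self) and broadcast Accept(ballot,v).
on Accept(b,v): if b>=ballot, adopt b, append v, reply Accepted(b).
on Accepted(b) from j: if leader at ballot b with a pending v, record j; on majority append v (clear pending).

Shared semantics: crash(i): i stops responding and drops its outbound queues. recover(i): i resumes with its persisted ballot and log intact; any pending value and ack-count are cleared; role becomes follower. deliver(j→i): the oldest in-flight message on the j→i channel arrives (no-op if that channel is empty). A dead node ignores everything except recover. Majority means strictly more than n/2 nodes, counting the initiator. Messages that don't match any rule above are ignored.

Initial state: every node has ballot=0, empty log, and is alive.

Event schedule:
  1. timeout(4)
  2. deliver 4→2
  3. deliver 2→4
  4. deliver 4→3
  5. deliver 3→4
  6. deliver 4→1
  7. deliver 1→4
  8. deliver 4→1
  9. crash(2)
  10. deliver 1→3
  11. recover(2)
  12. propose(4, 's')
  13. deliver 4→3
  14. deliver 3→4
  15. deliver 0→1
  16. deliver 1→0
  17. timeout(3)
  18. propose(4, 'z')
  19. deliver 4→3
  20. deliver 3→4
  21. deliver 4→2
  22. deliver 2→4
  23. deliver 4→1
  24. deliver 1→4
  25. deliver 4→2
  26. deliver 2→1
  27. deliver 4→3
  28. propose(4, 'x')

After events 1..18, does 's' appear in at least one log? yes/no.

yes

[1] timeout(4) → N4(cand b9 [-])
[2] deliver 4→2 → N2(foll b9 [-])
[3] deliver 2→4 → ∅
[4] deliver 4→3 → N3(foll b9 [-])
[5] deliver 3→4 → N4(lead b9 [-])
[6] deliver 4→1 → N1(foll b9 [-])
[7] deliver 1→4 → ∅
[8] deliver 4→1 → ∅
[9] crash(2) → N2(✗foll b9 [-])
[10] deliver 1→3 → ∅
[11] recover(2) → N2(foll b9 [-])
[12] propose(4,'s') → ∅
[13] deliver 4→3 → N3(foll b9 [s])
[14] deliver 3→4 → ∅
[15] deliver 0→1 → ∅
[16] deliver 1→0 → ∅
[17] timeout(3) → N3(cand b13 [s])
[18] propose(4,'z') → ∅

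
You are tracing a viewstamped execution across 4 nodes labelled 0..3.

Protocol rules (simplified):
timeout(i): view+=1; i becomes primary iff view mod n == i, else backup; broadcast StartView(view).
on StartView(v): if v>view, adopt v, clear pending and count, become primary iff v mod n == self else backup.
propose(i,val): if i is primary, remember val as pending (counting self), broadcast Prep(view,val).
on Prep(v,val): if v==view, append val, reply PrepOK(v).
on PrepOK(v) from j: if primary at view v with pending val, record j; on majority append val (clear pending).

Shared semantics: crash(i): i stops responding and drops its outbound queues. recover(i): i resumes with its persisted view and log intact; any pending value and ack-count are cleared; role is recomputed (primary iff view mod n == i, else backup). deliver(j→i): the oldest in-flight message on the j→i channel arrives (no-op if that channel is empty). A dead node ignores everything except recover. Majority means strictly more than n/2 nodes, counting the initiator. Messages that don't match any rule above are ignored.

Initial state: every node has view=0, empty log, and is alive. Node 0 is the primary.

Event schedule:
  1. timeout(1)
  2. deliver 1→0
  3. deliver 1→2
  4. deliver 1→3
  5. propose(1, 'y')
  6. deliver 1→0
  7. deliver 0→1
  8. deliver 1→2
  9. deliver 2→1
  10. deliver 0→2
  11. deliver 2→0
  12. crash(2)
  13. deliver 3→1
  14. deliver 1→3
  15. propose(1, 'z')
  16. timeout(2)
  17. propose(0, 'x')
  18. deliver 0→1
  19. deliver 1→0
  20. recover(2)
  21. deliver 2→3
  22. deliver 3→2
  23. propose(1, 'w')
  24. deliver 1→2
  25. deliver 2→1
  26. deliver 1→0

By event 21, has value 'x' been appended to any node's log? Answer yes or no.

no

1. timeout(1):  <1:prim v1 ->
2. deliver 1→0:  <0:back v1 ->
3. deliver 1→2:  <2:back v1 ->
4. deliver 1→3:  <3:back v1 ->
5. propose(1,'y'):  nop
6. deliver 1→0:  <0:back v1 y>
7. deliver 0→1:  nop
8. deliver 1→2:  <2:back v1 y>
9. deliver 2→1:  <1:prim v1 y>
10. deliver 0→2:  nop
11. deliver 2→0:  nop
12. crash(2):  <2:✗back v1 y>
13. deliver 3→1:  nop
14. deliver 1→3:  <3:back v1 y>
15. propose(1,'z'):  nop
16. timeout(2):  nop
17. propose(0,'x'):  nop
18. deliver 0→1:  nop
19. deliver 1→0:  <0:back v1 y,z>
20. recover(2):  <2:back v1 y>
21. deliver 2→3:  nop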